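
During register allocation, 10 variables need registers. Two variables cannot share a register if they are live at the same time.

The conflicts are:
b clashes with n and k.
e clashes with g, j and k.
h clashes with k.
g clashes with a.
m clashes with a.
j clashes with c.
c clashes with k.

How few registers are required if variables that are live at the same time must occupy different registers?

e and j conflict, so at least 2 registers are needed.
2 registers suffice: register 1 → {g, n, m, j, k}; register 2 → {b, e, h, c, a}. Each listed conflict is separated.

2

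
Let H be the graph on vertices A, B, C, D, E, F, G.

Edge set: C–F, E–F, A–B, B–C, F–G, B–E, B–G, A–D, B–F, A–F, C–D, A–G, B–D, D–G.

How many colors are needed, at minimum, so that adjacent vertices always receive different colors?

A, B, D, G form a clique, so at least 4 colors are needed.
4 colors suffice: color 1 → {B}; color 2 → {D, F}; color 3 → {A, C, E}; color 4 → {G}. Each edge has distinct colors on its endpoints.

4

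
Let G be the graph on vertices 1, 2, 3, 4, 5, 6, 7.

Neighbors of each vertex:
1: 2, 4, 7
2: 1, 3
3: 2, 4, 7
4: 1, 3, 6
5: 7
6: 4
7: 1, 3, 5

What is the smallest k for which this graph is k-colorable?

2 and 3 are adjacent, so at least 2 colors are needed.
One proper 2-coloring: 1=blue, 2=red, 3=blue, 4=red, 5=blue, 6=blue, 7=red. No two adjacent vertices share a color.

2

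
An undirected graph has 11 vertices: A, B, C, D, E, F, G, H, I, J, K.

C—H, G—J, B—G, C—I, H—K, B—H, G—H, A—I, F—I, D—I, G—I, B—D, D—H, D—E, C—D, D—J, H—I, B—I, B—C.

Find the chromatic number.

5

B, C, D, H, I are pairwise adjacent (a clique of size 5), so at least 5 colors are needed.
5 colors suffice: A=blue, B=yellow, C=purple, D=green, E=red, F=blue, G=green, H=blue, I=red, J=red, K=red. Every edge joins two different colors.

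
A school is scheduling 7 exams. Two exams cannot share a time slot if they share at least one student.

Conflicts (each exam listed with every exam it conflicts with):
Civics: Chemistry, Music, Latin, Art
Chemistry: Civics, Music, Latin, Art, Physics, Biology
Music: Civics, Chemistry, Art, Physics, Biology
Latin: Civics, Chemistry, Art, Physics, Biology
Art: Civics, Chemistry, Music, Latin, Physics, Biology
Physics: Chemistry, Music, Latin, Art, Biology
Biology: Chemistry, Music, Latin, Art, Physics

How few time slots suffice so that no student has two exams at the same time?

5

Chemistry, Music, Art, Physics, Biology all conflict with each other, so at least 5 time slots are needed.
5 time slots suffice: time slot 1 → {Art}; time slot 2 → {Chemistry}; time slot 3 → {Music, Latin}; time slot 4 → {Civics, Biology}; time slot 5 → {Physics}. No two conflicting exams share a time slot.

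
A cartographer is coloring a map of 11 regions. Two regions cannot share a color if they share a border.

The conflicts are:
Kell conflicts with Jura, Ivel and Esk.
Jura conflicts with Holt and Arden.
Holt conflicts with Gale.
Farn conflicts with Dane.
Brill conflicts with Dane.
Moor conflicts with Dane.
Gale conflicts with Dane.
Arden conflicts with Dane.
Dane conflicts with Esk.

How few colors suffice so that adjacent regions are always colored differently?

3

The cycle Gale-Dane-Arden-Jura-Holt-Gale has odd length 5, so it cannot be 2-colored; at least 3 colors are needed.
3 colors suffice: color 1 → {Kell, Holt, Dane}; color 2 → {Jura, Ivel, Farn, Brill, Moor, Gale, Esk}; color 3 → {Arden}. No two conflicting regions share a color.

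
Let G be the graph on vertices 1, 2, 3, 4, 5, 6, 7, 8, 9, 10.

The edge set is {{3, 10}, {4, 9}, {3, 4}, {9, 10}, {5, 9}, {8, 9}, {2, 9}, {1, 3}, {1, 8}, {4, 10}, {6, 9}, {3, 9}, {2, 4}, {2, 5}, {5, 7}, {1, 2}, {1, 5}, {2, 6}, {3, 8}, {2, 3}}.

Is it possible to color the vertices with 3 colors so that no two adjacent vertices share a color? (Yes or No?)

No

2, 3, 4, 9 form a clique, so at least 4 colors are needed.
So 3 colors are not enough.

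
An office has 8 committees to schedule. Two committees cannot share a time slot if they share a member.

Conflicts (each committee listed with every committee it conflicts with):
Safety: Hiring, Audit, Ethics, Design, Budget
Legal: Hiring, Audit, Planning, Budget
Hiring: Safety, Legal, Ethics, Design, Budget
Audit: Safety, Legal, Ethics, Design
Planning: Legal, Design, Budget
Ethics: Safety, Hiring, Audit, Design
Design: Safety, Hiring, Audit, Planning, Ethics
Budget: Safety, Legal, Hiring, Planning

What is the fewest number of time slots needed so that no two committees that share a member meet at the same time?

Safety, Hiring, Ethics, Design all conflict with each other, so at least 4 time slots are needed.
A valid assignment using 4 time slots: Safety=3, Legal=3, Hiring=2, Audit=2, Planning=2, Ethics=4, Design=1, Budget=1. No two conflicting committees share a time slot.

4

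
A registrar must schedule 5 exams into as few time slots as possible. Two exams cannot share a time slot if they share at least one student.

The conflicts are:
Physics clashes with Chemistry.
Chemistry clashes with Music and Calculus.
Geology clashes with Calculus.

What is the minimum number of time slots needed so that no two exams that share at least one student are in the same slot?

Chemistry and Music conflict, so at least 2 time slots are needed.
2 time slots suffice: Physics=2, Chemistry=1, Music=2, Geology=1, Calculus=2. Every pair that conflicts lands in different time slots.

2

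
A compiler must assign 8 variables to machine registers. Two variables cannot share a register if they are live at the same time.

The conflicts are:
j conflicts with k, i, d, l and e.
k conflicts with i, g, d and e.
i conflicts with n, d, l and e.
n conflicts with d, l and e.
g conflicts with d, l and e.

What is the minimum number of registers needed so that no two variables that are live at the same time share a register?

j, k, i, d pairwise conflict, so at least 4 registers are needed.
Using 4 registers: j=4, k=3, i=1, n=3, g=1, d=2, l=2, e=2. Every pair that conflicts lands in different registers.

4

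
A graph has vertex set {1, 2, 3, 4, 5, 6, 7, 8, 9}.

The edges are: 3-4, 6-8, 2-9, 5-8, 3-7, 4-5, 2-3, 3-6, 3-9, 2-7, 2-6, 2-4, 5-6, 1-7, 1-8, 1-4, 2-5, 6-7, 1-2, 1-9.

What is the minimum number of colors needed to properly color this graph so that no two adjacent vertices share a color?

4

2, 3, 6, 7 are pairwise adjacent (a clique of size 4), so at least 4 colors are needed.
4 colors suffice: color red → {2, 8}; color blue → {1, 3, 5}; color green → {4, 6, 9}; color yellow → {7}. Every edge joins two different colors.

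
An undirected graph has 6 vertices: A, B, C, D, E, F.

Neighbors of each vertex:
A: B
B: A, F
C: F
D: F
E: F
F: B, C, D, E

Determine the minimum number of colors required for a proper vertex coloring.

D and F are adjacent, so at least 2 colors are needed.
2 colors suffice: color red → {A, F}; color blue → {B, C, D, E}. Each edge has distinct colors on its endpoints.

2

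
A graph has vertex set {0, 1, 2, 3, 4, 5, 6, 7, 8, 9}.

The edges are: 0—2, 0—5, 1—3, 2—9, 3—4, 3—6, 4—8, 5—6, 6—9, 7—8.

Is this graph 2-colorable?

The cycle 0-5-6-9-2-0 has odd length 5, so it cannot be 2-colored; at least 3 colors are needed.
So 2 colors are not enough.

No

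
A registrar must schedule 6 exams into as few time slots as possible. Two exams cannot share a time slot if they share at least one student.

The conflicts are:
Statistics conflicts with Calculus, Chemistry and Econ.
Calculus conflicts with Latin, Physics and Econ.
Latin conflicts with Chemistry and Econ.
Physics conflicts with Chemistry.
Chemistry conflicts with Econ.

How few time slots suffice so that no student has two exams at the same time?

Calculus, Latin, Econ all conflict with each other, so at least 3 time slots are needed.
3 time slots suffice: time slot 1 → {Calculus, Chemistry}; time slot 2 → {Physics, Econ}; time slot 3 → {Statistics, Latin}. Every pair that conflicts lands in different time slots.

3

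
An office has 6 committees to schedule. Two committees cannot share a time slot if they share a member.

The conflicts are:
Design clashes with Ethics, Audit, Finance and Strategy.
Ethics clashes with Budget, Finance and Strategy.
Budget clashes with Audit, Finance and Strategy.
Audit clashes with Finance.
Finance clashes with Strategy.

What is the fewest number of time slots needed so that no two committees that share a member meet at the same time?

4

Design, Ethics, Finance, Strategy are mutually in conflict, so at least 4 time slots are needed.
4 time slots suffice: time slot 1 → {Finance}; time slot 2 → {Audit, Strategy}; time slot 3 → {Design, Budget}; time slot 4 → {Ethics}. Each listed conflict is separated.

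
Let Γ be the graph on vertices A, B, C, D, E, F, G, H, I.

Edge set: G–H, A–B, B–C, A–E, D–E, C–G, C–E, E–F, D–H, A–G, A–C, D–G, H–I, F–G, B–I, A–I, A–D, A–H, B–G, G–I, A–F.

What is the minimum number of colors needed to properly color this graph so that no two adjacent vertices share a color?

4

A, B, G, I form a clique, so at least 4 colors are needed.
4 colors suffice: A=1, B=4, C=3, D=3, E=2, F=3, G=2, H=4, I=3. No two adjacent vertices share a color.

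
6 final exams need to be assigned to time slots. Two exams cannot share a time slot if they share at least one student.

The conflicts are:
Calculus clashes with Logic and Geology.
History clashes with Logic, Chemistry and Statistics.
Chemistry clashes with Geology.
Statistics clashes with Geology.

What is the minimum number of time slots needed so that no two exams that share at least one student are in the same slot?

3

The cycle Statistics-History-Logic-Calculus-Geology-Statistics has odd length 5, so it cannot be 2-colored; at least 3 time slots are needed.
Using 3 time slots: Calculus=3, History=1, Logic=2, Chemistry=2, Statistics=2, Geology=1. No two conflicting exams share a time slot.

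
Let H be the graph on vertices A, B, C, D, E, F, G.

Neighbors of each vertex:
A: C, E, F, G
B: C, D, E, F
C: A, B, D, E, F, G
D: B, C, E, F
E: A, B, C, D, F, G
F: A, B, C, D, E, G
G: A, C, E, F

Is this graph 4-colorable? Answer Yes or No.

B, C, D, E, F are pairwise adjacent (a clique of size 5), so at least 5 colors are needed.
So 4 colors are not enough.

No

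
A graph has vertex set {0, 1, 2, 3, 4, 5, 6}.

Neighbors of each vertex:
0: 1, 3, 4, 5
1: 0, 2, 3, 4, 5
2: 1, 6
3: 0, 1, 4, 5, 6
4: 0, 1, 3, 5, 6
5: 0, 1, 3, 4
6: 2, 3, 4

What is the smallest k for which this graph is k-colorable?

5

0, 1, 3, 4, 5 form a clique, so at least 5 colors are needed.
5 colors suffice: color red → {1, 6}; color blue → {2, 3}; color green → {4}; color yellow → {5}; color purple → {0}. No two adjacent vertices share a color.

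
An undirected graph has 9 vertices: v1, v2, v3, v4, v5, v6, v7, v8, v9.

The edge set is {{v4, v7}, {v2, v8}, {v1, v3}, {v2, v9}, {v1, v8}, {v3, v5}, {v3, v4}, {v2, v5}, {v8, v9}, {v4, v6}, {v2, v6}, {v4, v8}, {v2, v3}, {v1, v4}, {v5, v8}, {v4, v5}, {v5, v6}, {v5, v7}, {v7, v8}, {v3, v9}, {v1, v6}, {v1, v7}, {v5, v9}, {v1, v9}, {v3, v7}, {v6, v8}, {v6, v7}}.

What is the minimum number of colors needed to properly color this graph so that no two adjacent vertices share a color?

5

v1, v4, v6, v7, v8 form a clique, so at least 5 colors are needed.
5 colors suffice: color red → {v3, v8}; color blue → {v1, v5}; color green → {v4, v9}; color yellow → {v2, v7}; color purple → {v6}. Each edge has distinct colors on its endpoints.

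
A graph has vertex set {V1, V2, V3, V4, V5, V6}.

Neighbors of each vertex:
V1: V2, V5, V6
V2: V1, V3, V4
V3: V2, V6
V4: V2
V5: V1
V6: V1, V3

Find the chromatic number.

2

V1 and V6 are adjacent, so at least 2 colors are needed.
A valid assignment using 2 colors: V1=red, V2=blue, V3=red, V4=red, V5=blue, V6=blue. Every edge joins two different colors.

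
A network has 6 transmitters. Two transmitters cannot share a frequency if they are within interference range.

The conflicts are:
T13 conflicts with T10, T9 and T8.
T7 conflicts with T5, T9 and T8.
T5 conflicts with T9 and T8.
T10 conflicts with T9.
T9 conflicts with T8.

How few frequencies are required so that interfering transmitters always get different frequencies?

T7, T5, T9, T8 all conflict with each other, so at least 4 frequencies are needed.
4 frequencies suffice: T13=3, T7=3, T5=4, T10=2, T9=1, T8=2. No two conflicting transmitters share a frequency.

4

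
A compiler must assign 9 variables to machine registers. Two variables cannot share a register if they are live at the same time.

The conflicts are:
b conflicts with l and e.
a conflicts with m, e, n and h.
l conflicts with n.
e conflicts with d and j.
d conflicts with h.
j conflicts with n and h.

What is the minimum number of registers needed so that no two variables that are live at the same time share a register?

The cycle b-e-j-n-l-b has odd length 5, so it cannot be 2-colored; at least 3 registers are needed.
3 registers suffice: b=1, a=1, l=3, m=2, e=2, d=1, j=1, n=2, h=2. Every pair that conflicts lands in different registers.

3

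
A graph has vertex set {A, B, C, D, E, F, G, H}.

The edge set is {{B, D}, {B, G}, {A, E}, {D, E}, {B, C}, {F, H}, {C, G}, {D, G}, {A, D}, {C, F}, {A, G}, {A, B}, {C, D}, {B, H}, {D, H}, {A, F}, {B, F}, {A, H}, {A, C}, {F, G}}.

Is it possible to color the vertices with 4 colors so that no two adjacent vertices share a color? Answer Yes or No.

A, B, C, D, G are mutually adjacent (a clique of size 5), so at least 5 colors are needed.
So 4 colors are not enough.

No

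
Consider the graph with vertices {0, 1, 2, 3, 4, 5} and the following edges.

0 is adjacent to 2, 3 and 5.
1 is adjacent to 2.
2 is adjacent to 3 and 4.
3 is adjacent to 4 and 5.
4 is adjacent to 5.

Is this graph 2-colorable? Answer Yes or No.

No

0, 3, 5 are mutually adjacent, so at least 3 colors are needed.
So 2 colors are not enough.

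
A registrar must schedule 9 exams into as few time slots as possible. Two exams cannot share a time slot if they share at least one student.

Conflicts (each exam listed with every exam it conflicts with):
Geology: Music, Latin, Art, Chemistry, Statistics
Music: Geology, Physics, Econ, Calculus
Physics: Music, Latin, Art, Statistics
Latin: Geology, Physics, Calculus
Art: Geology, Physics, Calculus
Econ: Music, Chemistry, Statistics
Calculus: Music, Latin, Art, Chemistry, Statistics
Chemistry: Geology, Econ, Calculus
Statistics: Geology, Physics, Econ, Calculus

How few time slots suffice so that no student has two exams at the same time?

2

Latin and Calculus conflict, so at least 2 time slots are needed.
Using 2 time slots: Geology=1, Music=2, Physics=1, Latin=2, Art=2, Econ=1, Calculus=1, Chemistry=2, Statistics=2. Every pair that conflicts lands in different time slots.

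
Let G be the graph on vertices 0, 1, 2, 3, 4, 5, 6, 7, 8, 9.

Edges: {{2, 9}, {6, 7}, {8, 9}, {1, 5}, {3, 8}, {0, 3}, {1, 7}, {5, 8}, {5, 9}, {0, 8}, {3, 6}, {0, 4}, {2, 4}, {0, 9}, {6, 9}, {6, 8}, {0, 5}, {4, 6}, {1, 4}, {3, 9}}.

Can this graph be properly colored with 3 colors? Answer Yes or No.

3, 6, 8, 9 form a clique, so at least 4 colors are needed.
So 3 colors are not enough.

No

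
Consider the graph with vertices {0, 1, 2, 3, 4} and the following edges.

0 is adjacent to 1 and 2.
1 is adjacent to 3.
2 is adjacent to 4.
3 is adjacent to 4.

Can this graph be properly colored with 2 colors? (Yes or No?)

The cycle 2-0-1-3-4-2 has odd length 5, so it cannot be 2-colored; at least 3 colors are needed.
So 2 colors are not enough.

No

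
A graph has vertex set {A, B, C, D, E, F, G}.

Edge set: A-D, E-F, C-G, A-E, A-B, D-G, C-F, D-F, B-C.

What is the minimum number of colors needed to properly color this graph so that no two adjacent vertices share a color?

The cycle C-G-D-A-B-C has odd length 5, so it cannot be 2-colored; at least 3 colors are needed.
3 colors suffice: color red → {C, D, E}; color blue → {A, F, G}; color green → {B}. Each edge has distinct colors on its endpoints.

3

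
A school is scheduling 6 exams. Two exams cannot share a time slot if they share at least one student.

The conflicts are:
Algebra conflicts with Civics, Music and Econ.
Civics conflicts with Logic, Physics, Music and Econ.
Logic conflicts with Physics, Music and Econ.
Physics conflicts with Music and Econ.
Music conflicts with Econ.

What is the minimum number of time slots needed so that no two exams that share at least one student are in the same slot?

Civics, Logic, Physics, Music, Econ are mutually in conflict, so at least 5 time slots are needed.
5 time slots suffice: Algebra=4, Civics=1, Logic=4, Physics=5, Music=3, Econ=2. Each listed conflict is separated.

5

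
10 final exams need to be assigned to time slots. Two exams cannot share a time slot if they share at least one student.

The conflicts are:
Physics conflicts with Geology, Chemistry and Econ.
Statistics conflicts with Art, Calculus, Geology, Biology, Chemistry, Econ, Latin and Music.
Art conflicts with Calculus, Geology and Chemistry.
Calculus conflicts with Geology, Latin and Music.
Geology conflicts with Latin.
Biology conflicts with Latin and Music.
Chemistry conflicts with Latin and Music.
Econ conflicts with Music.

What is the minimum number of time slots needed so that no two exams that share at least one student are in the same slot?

Statistics, Calculus, Geology, Latin are mutually in conflict, so at least 4 time slots are needed.
4 time slots suffice: time slot 1 → {Physics, Statistics}; time slot 2 → {Geology, Biology, Chemistry, Econ}; time slot 3 → {Art, Latin, Music}; time slot 4 → {Calculus}. Each listed conflict is separated.

4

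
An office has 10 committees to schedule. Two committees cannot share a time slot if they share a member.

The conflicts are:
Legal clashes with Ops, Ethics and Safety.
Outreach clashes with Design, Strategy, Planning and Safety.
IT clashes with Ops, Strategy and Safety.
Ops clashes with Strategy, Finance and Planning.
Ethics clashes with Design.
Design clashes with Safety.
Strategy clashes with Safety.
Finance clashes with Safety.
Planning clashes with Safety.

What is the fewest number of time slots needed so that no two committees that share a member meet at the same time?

IT, Strategy, Safety pairwise conflict, so at least 3 time slots are needed.
3 time slots suffice: Legal=2, Outreach=3, IT=3, Ops=1, Ethics=1, Design=2, Strategy=2, Finance=2, Planning=2, Safety=1. Every pair that conflicts lands in different time slots.

3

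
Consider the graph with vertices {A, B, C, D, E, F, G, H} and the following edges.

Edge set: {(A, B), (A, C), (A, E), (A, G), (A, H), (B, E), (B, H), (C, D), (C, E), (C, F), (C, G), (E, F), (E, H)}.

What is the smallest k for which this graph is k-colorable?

4

A, B, E, H form a clique, so at least 4 colors are needed.
4 colors suffice: color red → {D, E, G}; color blue → {A, F}; color green → {B, C}; color yellow → {H}. Each edge has distinct colors on its endpoints.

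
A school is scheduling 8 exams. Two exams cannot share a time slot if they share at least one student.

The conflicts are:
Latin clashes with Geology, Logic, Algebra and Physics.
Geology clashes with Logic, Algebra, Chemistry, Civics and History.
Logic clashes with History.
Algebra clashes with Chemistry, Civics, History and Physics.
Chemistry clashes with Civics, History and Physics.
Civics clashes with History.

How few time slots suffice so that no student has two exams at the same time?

5

Geology, Algebra, Chemistry, Civics, History pairwise conflict, so at least 5 time slots are needed.
A valid assignment using 5 time slots: Latin=3, Geology=1, Logic=2, Algebra=2, Chemistry=3, Civics=5, History=4, Physics=1. Every pair that conflicts lands in different time slots.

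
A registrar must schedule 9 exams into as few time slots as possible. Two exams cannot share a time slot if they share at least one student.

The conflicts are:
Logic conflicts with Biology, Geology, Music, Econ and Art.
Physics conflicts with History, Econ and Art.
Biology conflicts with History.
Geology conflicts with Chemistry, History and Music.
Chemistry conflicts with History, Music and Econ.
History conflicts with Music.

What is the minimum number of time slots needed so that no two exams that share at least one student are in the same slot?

4

Geology, Chemistry, History, Music all conflict with each other, so at least 4 time slots are needed.
4 time slots suffice: time slot 1 → {Logic, History}; time slot 2 → {Physics, Biology, Geology}; time slot 3 → {Music, Econ, Art}; time slot 4 → {Chemistry}. Each listed conflict is separated.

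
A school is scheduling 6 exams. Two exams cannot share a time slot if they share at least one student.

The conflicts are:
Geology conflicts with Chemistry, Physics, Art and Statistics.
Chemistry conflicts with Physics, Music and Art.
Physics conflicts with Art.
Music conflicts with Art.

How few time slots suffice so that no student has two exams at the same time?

4

Geology, Chemistry, Physics, Art pairwise conflict, so at least 4 time slots are needed.
4 time slots suffice: time slot 1 → {Geology, Music}; time slot 2 → {Art, Statistics}; time slot 3 → {Chemistry}; time slot 4 → {Physics}. No two conflicting exams share a time slot.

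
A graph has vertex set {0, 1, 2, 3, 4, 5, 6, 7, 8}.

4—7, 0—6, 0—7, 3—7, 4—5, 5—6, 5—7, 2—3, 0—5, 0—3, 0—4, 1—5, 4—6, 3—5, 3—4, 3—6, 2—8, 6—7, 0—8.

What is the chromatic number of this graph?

6

0, 3, 4, 5, 6, 7 form a clique, so at least 6 colors are needed.
One proper 6-coloring: 0=a, 1=a, 2=a, 3=b, 4=f, 5=c, 6=e, 7=d, 8=b. Every edge joins two different colors.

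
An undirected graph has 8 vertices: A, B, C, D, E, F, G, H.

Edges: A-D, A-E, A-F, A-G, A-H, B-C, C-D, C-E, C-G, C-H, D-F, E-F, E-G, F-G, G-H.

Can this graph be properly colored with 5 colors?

Yes

The chromatic number is 4. A, E, F, G are pairwise adjacent (a clique of size 4), so at least 4 colors are needed.
A valid assignment using 4 colors: A=2, B=1, C=2, D=1, E=3, F=4, G=1, H=3.
Since 5 ≥ 4, a proper 5-coloring certainly exists.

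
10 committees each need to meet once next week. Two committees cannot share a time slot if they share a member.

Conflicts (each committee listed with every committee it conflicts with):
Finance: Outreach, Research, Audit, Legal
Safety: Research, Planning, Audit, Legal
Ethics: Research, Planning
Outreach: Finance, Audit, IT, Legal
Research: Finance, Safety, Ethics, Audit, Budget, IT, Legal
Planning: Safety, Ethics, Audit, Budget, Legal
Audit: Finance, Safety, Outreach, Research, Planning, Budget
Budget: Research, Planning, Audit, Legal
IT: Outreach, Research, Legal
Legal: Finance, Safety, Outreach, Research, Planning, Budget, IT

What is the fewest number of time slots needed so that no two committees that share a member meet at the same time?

3

Safety, Planning, Audit are mutually in conflict, so at least 3 time slots are needed.
3 time slots suffice: time slot 1 → {Ethics, Audit, Legal}; time slot 2 → {Outreach, Research, Planning}; time slot 3 → {Finance, Safety, Budget, IT}. No two conflicting committees share a time slot.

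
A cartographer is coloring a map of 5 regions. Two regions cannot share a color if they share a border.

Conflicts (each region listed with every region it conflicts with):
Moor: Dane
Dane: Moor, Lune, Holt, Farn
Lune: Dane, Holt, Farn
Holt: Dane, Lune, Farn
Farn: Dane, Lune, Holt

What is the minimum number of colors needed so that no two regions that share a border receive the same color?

Dane, Lune, Holt, Farn are mutually in conflict, so at least 4 colors are needed.
4 colors suffice: color 1 → {Dane}; color 2 → {Moor, Lune}; color 3 → {Farn}; color 4 → {Holt}. Every pair that conflicts lands in different colors.

4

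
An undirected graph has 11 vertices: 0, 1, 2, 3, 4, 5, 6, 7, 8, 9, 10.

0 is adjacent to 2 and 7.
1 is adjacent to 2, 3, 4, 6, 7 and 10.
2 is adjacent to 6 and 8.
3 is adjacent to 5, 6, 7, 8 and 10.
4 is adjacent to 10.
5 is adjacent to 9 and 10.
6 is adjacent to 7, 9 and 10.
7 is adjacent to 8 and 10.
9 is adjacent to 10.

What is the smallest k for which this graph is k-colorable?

1, 3, 6, 7, 10 are pairwise adjacent (a clique of size 5), so at least 5 colors are needed.
One proper 5-coloring: 0=b, 1=e, 2=a, 3=c, 4=b, 5=b, 6=b, 7=d, 8=b, 9=c, 10=a. Each edge has distinct colors on its endpoints.

5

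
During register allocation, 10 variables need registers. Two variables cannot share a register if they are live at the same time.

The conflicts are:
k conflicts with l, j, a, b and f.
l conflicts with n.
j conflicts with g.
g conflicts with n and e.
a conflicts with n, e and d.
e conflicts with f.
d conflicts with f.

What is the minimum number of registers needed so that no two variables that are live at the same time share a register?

3

The cycle j-k-f-e-g-j has odd length 5, so it cannot be 2-colored; at least 3 registers are needed.
Using 3 registers: k=1, l=2, j=2, g=1, a=2, b=2, n=3, e=3, d=1, f=2. Every pair that conflicts lands in different registers.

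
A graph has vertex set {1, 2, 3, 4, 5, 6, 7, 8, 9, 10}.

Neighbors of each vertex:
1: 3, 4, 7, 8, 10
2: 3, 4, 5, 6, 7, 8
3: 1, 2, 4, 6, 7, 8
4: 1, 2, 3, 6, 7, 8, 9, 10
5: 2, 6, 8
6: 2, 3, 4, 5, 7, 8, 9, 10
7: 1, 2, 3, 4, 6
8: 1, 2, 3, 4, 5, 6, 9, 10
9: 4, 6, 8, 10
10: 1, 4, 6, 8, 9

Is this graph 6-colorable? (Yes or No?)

Yes

The chromatic number is 5. 4, 6, 8, 9, 10 are pairwise adjacent (a clique of size 5), so at least 5 colors are needed.
5 colors suffice: color red → {4, 5}; color blue → {7, 8}; color green → {1, 6}; color yellow → {2, 10}; color purple → {3, 9}.
Since 6 ≥ 5, a proper 6-coloring certainly exists.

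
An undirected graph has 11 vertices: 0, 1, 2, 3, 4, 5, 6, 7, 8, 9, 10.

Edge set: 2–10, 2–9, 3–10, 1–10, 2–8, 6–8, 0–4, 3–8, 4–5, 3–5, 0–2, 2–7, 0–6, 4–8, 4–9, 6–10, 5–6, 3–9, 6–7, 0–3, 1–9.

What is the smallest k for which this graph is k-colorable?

6 and 10 are adjacent, so at least 2 colors are needed.
2 colors suffice: color red → {1, 2, 3, 4, 6}; color blue → {0, 5, 7, 8, 9, 10}. No two adjacent vertices share a color.

2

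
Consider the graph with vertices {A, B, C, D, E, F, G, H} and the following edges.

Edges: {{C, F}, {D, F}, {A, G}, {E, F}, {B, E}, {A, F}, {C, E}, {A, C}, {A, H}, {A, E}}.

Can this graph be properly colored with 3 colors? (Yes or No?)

A, C, E, F are pairwise adjacent (a clique of size 4), so at least 4 colors are needed.
So 3 colors are not enough.

No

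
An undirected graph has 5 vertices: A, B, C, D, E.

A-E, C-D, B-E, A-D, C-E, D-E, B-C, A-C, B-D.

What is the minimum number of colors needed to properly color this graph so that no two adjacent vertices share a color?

B, C, D, E form a clique, so at least 4 colors are needed.
A valid assignment using 4 colors: A=4, B=4, C=2, D=1, E=3. Each edge has distinct colors on its endpoints.

4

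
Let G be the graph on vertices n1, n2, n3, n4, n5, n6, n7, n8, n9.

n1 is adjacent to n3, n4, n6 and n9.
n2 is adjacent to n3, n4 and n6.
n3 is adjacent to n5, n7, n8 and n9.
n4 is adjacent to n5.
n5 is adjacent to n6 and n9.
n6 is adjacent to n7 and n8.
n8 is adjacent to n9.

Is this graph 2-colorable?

No

n1, n3, n9 are mutually adjacent, so at least 3 colors are needed.
So 2 colors are not enough.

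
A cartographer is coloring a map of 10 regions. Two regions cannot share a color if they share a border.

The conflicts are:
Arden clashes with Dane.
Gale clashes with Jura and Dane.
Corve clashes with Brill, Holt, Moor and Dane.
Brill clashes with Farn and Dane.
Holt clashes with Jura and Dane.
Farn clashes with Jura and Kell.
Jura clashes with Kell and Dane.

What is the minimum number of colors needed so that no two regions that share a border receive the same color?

Corve, Holt, Dane are mutually in conflict, so at least 3 colors are needed.
3 colors suffice: color 1 → {Farn, Moor, Dane}; color 2 → {Arden, Corve, Jura}; color 3 → {Gale, Brill, Holt, Kell}. No two conflicting regions share a color.

3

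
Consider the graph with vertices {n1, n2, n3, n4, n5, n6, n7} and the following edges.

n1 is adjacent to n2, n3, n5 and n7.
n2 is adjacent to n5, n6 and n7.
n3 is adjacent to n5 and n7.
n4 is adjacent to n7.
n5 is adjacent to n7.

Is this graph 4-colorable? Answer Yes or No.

The chromatic number is 4. n1, n3, n5, n7 are pairwise adjacent (a clique of size 4), so at least 4 colors are needed.
4 colors suffice: color 1 → {n6, n7}; color 2 → {n1, n4}; color 3 → {n5}; color 4 → {n2, n3}.
That is already a proper 4-coloring.

Yes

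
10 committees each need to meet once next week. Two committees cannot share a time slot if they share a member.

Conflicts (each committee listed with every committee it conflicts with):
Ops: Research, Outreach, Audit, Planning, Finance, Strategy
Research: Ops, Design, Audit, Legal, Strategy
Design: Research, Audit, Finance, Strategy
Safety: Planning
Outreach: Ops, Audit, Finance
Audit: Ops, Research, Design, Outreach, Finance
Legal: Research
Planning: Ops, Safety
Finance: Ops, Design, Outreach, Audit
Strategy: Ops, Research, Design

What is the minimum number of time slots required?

4

Ops, Outreach, Audit, Finance all conflict with each other, so at least 4 time slots are needed.
A valid assignment using 4 time slots: Ops=1, Research=3, Design=1, Safety=1, Outreach=4, Audit=2, Legal=1, Planning=2, Finance=3, Strategy=2. Each listed conflict is separated.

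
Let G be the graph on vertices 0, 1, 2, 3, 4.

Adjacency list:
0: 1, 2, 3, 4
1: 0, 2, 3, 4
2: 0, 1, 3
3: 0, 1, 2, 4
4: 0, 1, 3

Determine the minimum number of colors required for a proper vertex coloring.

0, 1, 2, 3 are mutually adjacent (a clique of size 4), so at least 4 colors are needed.
4 colors suffice: color red → {1}; color blue → {0}; color green → {3}; color yellow → {2, 4}. No two adjacent vertices share a color.

4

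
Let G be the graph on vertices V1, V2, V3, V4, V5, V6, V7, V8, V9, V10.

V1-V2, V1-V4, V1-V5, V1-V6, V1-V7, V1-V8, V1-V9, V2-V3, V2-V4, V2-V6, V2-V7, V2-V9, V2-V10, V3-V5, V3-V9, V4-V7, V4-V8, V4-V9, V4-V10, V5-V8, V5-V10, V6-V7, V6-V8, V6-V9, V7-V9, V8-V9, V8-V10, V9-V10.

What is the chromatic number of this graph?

5

V1, V2, V4, V7, V9 are mutually adjacent (a clique of size 5), so at least 5 colors are needed.
A valid assignment using 5 colors: V1=green, V2=blue, V3=green, V4=yellow, V5=red, V6=yellow, V7=purple, V8=blue, V9=red, V10=green. No two adjacent vertices share a color.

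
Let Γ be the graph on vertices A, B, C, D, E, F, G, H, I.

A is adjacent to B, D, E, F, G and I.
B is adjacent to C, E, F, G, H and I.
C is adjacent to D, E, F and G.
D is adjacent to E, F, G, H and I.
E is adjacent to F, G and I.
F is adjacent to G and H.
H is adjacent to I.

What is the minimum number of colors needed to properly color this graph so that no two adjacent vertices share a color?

C, D, E, F, G are mutually adjacent (a clique of size 5), so at least 5 colors are needed.
One proper 5-coloring: A=yellow, B=blue, C=yellow, D=blue, E=green, F=red, G=purple, H=green, I=red. Each edge has distinct colors on its endpoints.

5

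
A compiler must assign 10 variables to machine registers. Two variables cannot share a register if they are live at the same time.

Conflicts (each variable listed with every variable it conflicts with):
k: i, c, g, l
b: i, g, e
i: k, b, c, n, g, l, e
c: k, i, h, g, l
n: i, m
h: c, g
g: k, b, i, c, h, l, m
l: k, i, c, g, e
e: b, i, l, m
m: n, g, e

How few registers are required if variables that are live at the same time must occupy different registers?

5

k, i, c, g, l pairwise conflict, so at least 5 registers are needed.
5 registers suffice: k=5, b=3, i=2, c=4, n=1, h=2, g=1, l=3, e=1, m=2. No two conflicting variables share a register.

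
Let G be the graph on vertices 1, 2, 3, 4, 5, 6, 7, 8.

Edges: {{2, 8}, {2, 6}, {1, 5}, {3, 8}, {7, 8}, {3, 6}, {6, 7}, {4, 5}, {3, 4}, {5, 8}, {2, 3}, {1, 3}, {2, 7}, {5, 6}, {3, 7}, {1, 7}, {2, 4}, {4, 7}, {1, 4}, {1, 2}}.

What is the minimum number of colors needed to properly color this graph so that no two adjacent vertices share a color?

1, 2, 3, 4, 7 are mutually adjacent (a clique of size 5), so at least 5 colors are needed.
5 colors suffice: color red → {2, 5}; color blue → {3}; color green → {7}; color yellow → {4, 6, 8}; color purple → {1}. Every edge joins two different colors.

5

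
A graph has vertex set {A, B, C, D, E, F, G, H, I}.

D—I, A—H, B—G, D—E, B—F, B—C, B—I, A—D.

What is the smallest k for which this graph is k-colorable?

2

B and I are adjacent, so at least 2 colors are needed.
One proper 2-coloring: A=2, B=1, C=2, D=1, E=2, F=2, G=2, H=1, I=2. Every edge joins two different colors.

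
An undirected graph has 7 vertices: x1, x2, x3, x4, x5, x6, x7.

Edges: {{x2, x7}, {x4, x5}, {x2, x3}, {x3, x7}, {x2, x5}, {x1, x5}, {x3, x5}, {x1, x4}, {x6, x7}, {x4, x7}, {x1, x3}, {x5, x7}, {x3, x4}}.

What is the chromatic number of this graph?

x1, x3, x4, x5 are mutually adjacent (a clique of size 4), so at least 4 colors are needed.
One proper 4-coloring: x1=3, x2=4, x3=1, x4=4, x5=2, x6=1, x7=3. No two adjacent vertices share a color.

4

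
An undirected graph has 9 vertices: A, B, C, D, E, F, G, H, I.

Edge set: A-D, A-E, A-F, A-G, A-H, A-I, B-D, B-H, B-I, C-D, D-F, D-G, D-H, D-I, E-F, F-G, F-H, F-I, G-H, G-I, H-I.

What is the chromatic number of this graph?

A, D, F, G, H, I are pairwise adjacent (a clique of size 6), so at least 6 colors are needed.
6 colors suffice: color 1 → {D, E}; color 2 → {C, H}; color 3 → {B, F}; color 4 → {A}; color 5 → {I}; color 6 → {G}. No two adjacent vertices share a color.

6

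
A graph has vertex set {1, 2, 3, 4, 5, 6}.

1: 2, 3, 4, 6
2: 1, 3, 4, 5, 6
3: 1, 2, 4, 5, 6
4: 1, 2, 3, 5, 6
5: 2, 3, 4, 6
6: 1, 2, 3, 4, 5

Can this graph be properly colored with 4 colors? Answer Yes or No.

No

2, 3, 4, 5, 6 are mutually adjacent (a clique of size 5), so at least 5 colors are needed.
So 4 colors are not enough.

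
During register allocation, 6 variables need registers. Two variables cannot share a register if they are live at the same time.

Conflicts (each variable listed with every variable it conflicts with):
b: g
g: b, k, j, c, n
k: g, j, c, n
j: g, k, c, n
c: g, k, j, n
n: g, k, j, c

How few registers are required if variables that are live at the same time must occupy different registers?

5

g, k, j, c, n pairwise conflict, so at least 5 registers are needed.
Using 5 registers: b=2, g=1, k=2, j=5, c=3, n=4. No two conflicting variables share a register.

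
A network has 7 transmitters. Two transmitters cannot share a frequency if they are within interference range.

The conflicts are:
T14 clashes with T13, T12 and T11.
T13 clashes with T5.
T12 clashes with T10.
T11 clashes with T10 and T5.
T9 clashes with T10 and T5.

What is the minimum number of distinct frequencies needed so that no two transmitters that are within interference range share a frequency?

T14 and T13 conflict, so at least 2 frequencies are needed.
2 frequencies suffice: frequency 1 → {T14, T10, T5}; frequency 2 → {T13, T12, T11, T9}. Each listed conflict is separated.

2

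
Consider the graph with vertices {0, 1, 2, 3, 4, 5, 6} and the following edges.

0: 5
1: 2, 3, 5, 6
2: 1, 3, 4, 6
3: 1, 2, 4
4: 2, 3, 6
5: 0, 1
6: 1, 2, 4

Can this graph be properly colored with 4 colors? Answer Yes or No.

Yes

The chromatic number is 3. 2, 4, 6 are mutually adjacent, so at least 3 colors are needed.
3 colors suffice: color red → {0, 1, 4}; color blue → {2, 5}; color green → {3, 6}.
Since 4 ≥ 3, a proper 4-coloring certainly exists.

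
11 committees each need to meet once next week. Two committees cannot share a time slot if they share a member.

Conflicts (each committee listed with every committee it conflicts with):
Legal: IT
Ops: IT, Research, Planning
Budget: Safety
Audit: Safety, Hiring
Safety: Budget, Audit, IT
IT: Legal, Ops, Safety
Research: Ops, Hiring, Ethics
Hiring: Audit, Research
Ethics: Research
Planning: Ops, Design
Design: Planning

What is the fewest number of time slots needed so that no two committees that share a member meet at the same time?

Planning and Design conflict, so at least 2 time slots are needed.
2 time slots suffice: time slot 1 → {Legal, Ops, Safety, Hiring, Ethics, Design}; time slot 2 → {Budget, Audit, IT, Research, Planning}. Each listed conflict is separated.

2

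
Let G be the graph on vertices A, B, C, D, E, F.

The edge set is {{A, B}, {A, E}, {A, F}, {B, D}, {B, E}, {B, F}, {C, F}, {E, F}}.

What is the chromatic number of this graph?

4

A, B, E, F are mutually adjacent (a clique of size 4), so at least 4 colors are needed.
4 colors suffice: color 1 → {D, F}; color 2 → {B, C}; color 3 → {E}; color 4 → {A}. Each edge has distinct colors on its endpoints.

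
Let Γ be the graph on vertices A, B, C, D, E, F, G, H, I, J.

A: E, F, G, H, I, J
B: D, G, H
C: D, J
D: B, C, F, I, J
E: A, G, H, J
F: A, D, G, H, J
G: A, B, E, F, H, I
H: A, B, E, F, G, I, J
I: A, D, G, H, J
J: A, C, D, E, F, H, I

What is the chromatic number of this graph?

4

A, F, G, H are pairwise adjacent (a clique of size 4), so at least 4 colors are needed.
4 colors suffice: color red → {D, H}; color blue → {G, J}; color green → {A, B, C}; color yellow → {E, F, I}. No two adjacent vertices share a color.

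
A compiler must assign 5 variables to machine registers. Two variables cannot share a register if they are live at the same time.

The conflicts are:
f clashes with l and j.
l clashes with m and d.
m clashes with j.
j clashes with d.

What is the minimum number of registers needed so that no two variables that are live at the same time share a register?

2

f and j conflict, so at least 2 registers are needed.
A valid assignment using 2 registers: f=2, l=1, m=2, j=1, d=2. Each listed conflict is separated.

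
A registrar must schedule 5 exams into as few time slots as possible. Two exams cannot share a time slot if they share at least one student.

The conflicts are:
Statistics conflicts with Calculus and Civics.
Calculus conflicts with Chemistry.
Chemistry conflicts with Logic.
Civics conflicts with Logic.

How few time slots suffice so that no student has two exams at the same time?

The cycle Civics-Statistics-Calculus-Chemistry-Logic-Civics has odd length 5, so it cannot be 2-colored; at least 3 time slots are needed.
3 time slots suffice: time slot 1 → {Calculus, Civics}; time slot 2 → {Statistics, Logic}; time slot 3 → {Chemistry}. Each listed conflict is separated.

3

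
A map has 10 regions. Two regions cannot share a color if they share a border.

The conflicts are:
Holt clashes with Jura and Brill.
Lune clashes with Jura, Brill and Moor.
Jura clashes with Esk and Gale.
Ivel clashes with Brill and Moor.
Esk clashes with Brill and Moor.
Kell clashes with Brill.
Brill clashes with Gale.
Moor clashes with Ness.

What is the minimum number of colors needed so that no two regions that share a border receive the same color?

Moor and Ness conflict, so at least 2 colors are needed.
A valid assignment using 2 colors: Holt=2, Lune=2, Jura=1, Ivel=2, Esk=2, Kell=2, Brill=1, Moor=1, Gale=2, Ness=2. Each listed conflict is separated.

2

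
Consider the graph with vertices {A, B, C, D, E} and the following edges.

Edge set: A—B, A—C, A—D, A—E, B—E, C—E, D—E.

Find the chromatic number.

A, D, E are pairwise adjacent, so at least 3 colors are needed.
One proper 3-coloring: A=blue, B=green, C=green, D=green, E=red. Every edge joins two different colors.

3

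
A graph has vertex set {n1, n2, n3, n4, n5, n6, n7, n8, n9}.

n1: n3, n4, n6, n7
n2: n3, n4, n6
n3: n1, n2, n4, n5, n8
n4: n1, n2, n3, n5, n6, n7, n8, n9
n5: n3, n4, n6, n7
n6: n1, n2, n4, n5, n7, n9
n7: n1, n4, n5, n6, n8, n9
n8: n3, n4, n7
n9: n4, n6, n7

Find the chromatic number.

4

n1, n4, n6, n7 are mutually adjacent (a clique of size 4), so at least 4 colors are needed.
4 colors suffice: color 1 → {n4}; color 2 → {n3, n7}; color 3 → {n6, n8}; color 4 → {n1, n2, n5, n9}. No two adjacent vertices share a color.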